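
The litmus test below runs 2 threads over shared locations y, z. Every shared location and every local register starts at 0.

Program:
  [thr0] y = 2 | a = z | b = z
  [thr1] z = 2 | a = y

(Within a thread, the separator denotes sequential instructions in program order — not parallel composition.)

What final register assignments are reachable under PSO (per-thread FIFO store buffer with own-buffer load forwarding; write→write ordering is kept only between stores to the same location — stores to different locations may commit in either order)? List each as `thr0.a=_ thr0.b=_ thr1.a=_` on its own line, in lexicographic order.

outcome vector order: (thr0.a,thr0.b,thr1.a)
|PSO outcomes| = 6

thr0.a=0 thr0.b=0 thr1.a=0
thr0.a=0 thr0.b=0 thr1.a=2
thr0.a=0 thr0.b=2 thr1.a=0
thr0.a=0 thr0.b=2 thr1.a=2
thr0.a=2 thr0.b=2 thr1.a=0
thr0.a=2 thr0.b=2 thr1.a=2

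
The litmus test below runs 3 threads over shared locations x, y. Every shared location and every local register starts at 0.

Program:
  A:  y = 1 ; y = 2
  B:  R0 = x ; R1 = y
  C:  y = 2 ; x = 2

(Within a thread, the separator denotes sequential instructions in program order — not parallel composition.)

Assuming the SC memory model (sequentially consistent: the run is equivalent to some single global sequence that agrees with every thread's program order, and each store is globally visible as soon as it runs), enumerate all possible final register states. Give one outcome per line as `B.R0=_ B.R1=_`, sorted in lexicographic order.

B.R0=0 B.R1=0
B.R0=0 B.R1=1
B.R0=0 B.R1=2
B.R0=2 B.R1=1
B.R0=2 B.R1=2

outcome vector order: (B.R0,B.R1)
|SC outcomes| = 5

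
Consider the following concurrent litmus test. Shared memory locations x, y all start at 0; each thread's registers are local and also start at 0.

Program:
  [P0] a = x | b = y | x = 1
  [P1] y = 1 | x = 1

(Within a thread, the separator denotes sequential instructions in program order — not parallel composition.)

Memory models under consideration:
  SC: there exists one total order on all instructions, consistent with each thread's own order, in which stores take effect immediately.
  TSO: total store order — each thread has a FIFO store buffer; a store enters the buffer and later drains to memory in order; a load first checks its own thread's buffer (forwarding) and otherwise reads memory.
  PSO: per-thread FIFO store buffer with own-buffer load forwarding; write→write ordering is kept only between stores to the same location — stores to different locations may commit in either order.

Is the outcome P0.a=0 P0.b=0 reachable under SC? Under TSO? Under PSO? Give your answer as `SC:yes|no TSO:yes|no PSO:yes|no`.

SC:yes TSO:yes PSO:yes

outcome vector order: (P0.a,P0.b)
under SC → <0 0>, <0 1>, <1 1>
under TSO → <0 0>, <0 1>, <1 1>
under PSO → <0 0>, <0 1>, <1 0>, <1 1>
target <0 0> ∈ {SC,TSO,PSO}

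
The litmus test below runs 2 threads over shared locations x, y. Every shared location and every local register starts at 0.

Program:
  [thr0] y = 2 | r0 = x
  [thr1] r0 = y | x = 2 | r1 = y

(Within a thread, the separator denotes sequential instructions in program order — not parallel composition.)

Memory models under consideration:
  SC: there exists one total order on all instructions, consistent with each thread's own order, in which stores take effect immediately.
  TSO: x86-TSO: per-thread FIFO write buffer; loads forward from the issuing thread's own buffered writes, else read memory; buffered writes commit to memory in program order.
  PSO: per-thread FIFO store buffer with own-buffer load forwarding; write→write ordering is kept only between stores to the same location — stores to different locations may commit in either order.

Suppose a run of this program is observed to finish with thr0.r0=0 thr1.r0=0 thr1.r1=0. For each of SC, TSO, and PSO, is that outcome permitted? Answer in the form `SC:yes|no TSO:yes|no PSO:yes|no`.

outcome vector order: (thr0.r0,thr1.r0,thr1.r1)
under SC → <0 0 2>, <0 2 2>, <2 0 0>, <2 0 2>, <2 2 2>
under TSO → <0 0 0>, <0 0 2>, <0 2 2>, <2 0 0>, <2 0 2>, <2 2 2>
under PSO → <0 0 0>, <0 0 2>, <0 2 2>, <2 0 0>, <2 0 2>, <2 2 2>
target <0 0 0> ∈ {TSO,PSO}

SC:no TSO:yes PSO:yes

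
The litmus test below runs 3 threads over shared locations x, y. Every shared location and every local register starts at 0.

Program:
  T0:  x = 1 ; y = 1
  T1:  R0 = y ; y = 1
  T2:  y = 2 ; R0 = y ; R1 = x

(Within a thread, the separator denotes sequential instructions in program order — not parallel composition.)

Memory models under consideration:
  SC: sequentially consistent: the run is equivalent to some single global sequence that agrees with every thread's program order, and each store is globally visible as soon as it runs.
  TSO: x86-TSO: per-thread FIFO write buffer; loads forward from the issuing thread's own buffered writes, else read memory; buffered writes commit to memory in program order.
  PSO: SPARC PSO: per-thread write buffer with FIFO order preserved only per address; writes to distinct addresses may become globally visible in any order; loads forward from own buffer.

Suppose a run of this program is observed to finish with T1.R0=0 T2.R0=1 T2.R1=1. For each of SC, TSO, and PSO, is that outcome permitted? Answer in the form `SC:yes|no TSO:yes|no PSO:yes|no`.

outcome vector order: (T1.R0,T2.R0,T2.R1)
[SC] allowed = {0/1/0; 0/1/1; 0/2/0; 0/2/1; 1/1/1; 1/2/0; 1/2/1; 2/1/0; 2/1/1; 2/2/0; 2/2/1}
[TSO] allowed = {0/1/0; 0/1/1; 0/2/0; 0/2/1; 1/1/1; 1/2/0; 1/2/1; 2/1/0; 2/1/1; 2/2/0; 2/2/1}
[PSO] allowed = {0/1/0; 0/1/1; 0/2/0; 0/2/1; 1/1/0; 1/1/1; 1/2/0; 1/2/1; 2/1/0; 2/1/1; 2/2/0; 2/2/1}
target 0/1/1 ∈ {SC,TSO,PSO}

SC:yes TSO:yes PSO:yes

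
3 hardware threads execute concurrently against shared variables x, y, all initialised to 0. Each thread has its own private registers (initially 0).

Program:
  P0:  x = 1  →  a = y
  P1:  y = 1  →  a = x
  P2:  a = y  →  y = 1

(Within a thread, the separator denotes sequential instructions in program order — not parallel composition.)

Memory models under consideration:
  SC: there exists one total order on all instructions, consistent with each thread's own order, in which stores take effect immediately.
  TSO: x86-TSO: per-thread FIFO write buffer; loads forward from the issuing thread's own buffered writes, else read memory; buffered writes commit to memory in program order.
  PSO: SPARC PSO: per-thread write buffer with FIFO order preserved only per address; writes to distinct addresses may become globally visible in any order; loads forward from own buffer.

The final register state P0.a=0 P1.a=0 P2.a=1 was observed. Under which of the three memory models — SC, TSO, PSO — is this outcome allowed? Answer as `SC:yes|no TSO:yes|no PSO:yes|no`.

outcome vector order: (P0.a,P1.a,P2.a)
[SC] allowed = {<0 1 0>, <0 1 1>, <1 0 0>, <1 0 1>, <1 1 0>, <1 1 1>}
[TSO] allowed = {<0 0 0>, <0 0 1>, <0 1 0>, <0 1 1>, <1 0 0>, <1 0 1>, <1 1 0>, <1 1 1>}
[PSO] allowed = {<0 0 0>, <0 0 1>, <0 1 0>, <0 1 1>, <1 0 0>, <1 0 1>, <1 1 0>, <1 1 1>}
target <0 0 1> ∈ {TSO,PSO}

SC:no TSO:yes PSO:yes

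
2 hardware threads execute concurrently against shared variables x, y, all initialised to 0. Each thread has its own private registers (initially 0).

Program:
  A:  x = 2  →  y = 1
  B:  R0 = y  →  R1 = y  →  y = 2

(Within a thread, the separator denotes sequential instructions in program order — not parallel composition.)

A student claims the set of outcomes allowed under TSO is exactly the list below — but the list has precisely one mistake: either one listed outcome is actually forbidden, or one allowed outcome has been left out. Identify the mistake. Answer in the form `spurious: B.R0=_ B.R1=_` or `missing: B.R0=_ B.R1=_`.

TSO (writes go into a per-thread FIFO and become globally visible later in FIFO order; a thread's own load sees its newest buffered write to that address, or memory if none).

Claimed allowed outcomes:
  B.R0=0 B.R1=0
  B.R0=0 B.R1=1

missing: B.R0=1 B.R1=1

outcome vector order: (B.R0,B.R1)
TSO (3): 0/0, 0/1, 1/1
TSO∖claimed = {1/1}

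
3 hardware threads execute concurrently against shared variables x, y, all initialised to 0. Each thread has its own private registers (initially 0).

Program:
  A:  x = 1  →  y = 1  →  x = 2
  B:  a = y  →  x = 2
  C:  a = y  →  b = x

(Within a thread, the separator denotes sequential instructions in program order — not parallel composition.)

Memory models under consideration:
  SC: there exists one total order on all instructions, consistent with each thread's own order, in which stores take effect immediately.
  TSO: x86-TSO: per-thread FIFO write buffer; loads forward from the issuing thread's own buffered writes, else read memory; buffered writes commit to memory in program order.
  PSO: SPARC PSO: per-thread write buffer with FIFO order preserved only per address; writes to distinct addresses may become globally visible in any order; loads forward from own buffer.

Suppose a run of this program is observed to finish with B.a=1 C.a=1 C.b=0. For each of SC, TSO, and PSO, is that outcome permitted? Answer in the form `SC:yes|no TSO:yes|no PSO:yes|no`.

outcome vector order: (B.a,C.a,C.b)
SC (10): <0 0 0>; <0 0 1>; <0 0 2>; <0 1 1>; <0 1 2>; <1 0 0>; <1 0 1>; <1 0 2>; <1 1 1>; <1 1 2>
TSO (10): <0 0 0>; <0 0 1>; <0 0 2>; <0 1 1>; <0 1 2>; <1 0 0>; <1 0 1>; <1 0 2>; <1 1 1>; <1 1 2>
PSO (12): <0 0 0>; <0 0 1>; <0 0 2>; <0 1 0>; <0 1 1>; <0 1 2>; <1 0 0>; <1 0 1>; <1 0 2>; <1 1 0>; <1 1 1>; <1 1 2>
target <1 1 0> ∈ {PSO}

SC:no TSO:no PSO:yes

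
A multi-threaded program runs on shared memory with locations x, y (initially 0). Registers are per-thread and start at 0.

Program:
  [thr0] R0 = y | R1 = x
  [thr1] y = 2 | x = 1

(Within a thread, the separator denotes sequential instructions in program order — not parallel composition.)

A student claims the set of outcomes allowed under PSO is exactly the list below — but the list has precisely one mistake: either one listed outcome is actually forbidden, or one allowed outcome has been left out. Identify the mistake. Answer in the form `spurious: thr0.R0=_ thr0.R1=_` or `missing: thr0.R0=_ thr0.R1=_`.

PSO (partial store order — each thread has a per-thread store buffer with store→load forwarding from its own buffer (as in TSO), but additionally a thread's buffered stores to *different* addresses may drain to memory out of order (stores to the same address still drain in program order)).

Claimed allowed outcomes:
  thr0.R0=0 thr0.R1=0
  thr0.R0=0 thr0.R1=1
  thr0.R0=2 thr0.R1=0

outcome vector order: (thr0.R0,thr0.R1)
PSO (4): (0,0), (0,1), (2,0), (2,1)
PSO∖claimed = {(2,1)}

missing: thr0.R0=2 thr0.R1=1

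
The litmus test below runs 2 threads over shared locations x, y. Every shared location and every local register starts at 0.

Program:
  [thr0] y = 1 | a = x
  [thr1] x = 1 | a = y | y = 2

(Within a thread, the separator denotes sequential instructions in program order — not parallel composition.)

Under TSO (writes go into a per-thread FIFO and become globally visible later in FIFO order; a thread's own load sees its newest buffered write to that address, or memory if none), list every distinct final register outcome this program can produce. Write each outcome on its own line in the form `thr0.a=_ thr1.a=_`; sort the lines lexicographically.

outcome vector order: (thr0.a,thr1.a)
|TSO outcomes| = 4

thr0.a=0 thr1.a=0
thr0.a=0 thr1.a=1
thr0.a=1 thr1.a=0
thr0.a=1 thr1.a=1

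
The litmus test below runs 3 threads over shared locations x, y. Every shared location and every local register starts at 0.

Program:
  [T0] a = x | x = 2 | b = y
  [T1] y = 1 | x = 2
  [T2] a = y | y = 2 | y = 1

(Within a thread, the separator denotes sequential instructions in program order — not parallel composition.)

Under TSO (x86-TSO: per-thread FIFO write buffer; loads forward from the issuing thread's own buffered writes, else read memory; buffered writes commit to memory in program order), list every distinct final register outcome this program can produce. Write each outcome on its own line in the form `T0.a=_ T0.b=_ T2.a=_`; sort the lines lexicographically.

outcome vector order: (T0.a,T0.b,T2.a)
|TSO outcomes| = 10

T0.a=0 T0.b=0 T2.a=0
T0.a=0 T0.b=0 T2.a=1
T0.a=0 T0.b=1 T2.a=0
T0.a=0 T0.b=1 T2.a=1
T0.a=0 T0.b=2 T2.a=0
T0.a=0 T0.b=2 T2.a=1
T0.a=2 T0.b=1 T2.a=0
T0.a=2 T0.b=1 T2.a=1
T0.a=2 T0.b=2 T2.a=0
T0.a=2 T0.b=2 T2.a=1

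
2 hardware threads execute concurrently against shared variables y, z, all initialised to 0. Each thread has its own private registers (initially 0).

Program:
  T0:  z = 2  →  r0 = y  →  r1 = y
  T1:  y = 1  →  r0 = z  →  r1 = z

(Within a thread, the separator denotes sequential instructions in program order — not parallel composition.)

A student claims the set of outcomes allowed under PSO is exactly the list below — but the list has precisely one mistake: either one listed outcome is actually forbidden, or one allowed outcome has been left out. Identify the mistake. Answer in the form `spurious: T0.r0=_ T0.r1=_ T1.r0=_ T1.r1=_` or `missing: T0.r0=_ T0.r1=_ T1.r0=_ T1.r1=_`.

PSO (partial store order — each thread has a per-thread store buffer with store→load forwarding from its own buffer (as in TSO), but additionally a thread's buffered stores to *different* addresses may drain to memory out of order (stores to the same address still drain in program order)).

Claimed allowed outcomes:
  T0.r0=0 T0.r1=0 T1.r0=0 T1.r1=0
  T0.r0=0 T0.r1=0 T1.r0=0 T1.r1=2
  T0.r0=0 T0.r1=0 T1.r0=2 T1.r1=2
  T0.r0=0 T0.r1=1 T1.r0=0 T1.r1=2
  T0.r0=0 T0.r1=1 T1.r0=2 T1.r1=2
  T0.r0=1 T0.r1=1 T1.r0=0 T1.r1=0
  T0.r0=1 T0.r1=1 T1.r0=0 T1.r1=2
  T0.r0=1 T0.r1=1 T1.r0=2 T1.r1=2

outcome vector order: (T0.r0,T0.r1,T1.r0,T1.r1)
[PSO] allowed = {0000, 0002, 0022, 0100, 0102, 0122, 1100, 1102, 1122}
PSO∖claimed = {0100}

missing: T0.r0=0 T0.r1=1 T1.r0=0 T1.r1=0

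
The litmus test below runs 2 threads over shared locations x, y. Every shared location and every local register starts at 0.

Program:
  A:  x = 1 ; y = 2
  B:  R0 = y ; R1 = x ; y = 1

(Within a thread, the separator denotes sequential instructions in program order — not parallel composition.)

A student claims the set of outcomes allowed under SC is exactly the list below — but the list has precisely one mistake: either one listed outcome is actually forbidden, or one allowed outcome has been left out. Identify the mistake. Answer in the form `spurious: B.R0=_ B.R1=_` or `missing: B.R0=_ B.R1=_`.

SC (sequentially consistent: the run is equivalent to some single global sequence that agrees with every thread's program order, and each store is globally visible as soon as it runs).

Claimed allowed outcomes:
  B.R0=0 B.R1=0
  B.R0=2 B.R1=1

outcome vector order: (B.R0,B.R1)
SC (3): 00; 01; 21
SC∖claimed = {01}

missing: B.R0=0 B.R1=1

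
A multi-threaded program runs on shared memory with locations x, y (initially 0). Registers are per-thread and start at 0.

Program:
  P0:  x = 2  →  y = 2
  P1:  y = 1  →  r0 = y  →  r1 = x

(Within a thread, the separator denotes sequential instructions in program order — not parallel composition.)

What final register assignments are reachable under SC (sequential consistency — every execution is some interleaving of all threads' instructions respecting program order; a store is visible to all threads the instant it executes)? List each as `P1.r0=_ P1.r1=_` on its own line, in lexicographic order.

P1.r0=1 P1.r1=0
P1.r0=1 P1.r1=2
P1.r0=2 P1.r1=2

outcome vector order: (P1.r0,P1.r1)
|SC outcomes| = 3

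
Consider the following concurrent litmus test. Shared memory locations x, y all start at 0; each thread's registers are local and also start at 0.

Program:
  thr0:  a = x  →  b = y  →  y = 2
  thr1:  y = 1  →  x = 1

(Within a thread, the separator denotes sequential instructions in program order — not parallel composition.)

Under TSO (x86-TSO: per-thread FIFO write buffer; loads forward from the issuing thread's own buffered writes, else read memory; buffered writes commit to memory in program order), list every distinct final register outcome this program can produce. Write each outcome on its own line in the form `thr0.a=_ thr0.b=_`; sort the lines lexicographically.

thr0.a=0 thr0.b=0
thr0.a=0 thr0.b=1
thr0.a=1 thr0.b=1

outcome vector order: (thr0.a,thr0.b)
|TSO outcomes| = 3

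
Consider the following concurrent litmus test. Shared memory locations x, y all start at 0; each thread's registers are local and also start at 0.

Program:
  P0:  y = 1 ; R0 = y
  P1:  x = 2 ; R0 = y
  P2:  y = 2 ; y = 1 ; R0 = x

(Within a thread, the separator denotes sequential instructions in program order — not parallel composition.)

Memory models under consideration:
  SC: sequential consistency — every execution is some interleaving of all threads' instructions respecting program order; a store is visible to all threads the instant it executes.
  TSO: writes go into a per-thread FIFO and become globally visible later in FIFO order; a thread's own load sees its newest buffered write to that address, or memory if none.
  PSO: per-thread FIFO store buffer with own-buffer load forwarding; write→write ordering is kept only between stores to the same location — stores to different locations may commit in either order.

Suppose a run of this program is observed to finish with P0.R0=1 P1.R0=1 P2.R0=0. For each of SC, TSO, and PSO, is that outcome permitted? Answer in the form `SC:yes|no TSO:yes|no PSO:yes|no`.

outcome vector order: (P0.R0,P1.R0,P2.R0)
[SC] allowed = {(1,0,2) (1,1,0) (1,1,2) (1,2,2) (2,0,2) (2,1,0) (2,1,2) (2,2,2)}
[TSO] allowed = {(1,0,0) (1,0,2) (1,1,0) (1,1,2) (1,2,0) (1,2,2) (2,0,0) (2,0,2) (2,1,0) (2,1,2) (2,2,0) (2,2,2)}
[PSO] allowed = {(1,0,0) (1,0,2) (1,1,0) (1,1,2) (1,2,0) (1,2,2) (2,0,0) (2,0,2) (2,1,0) (2,1,2) (2,2,0) (2,2,2)}
target (1,1,0) ∈ {SC,TSO,PSO}

SC:yes TSO:yes PSO:yes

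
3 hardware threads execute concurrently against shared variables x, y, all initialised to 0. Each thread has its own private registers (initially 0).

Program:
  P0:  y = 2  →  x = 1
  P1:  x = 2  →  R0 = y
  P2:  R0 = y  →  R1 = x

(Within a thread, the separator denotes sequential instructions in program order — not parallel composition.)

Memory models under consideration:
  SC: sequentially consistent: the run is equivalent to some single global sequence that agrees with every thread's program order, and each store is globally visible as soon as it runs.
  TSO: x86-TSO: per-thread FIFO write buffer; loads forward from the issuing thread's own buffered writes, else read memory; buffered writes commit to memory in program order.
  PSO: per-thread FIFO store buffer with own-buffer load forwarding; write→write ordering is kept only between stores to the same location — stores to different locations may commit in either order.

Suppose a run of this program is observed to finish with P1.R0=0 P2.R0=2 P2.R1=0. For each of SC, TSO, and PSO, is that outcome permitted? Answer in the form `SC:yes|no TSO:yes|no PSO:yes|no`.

outcome vector order: (P1.R0,P2.R0,P2.R1)
SC (11): 000; 001; 002; 021; 022; 200; 201; 202; 220; 221; 222
TSO (12): 000; 001; 002; 020; 021; 022; 200; 201; 202; 220; 221; 222
PSO (12): 000; 001; 002; 020; 021; 022; 200; 201; 202; 220; 221; 222
target 020 ∈ {TSO,PSO}

SC:no TSO:yes PSO:yes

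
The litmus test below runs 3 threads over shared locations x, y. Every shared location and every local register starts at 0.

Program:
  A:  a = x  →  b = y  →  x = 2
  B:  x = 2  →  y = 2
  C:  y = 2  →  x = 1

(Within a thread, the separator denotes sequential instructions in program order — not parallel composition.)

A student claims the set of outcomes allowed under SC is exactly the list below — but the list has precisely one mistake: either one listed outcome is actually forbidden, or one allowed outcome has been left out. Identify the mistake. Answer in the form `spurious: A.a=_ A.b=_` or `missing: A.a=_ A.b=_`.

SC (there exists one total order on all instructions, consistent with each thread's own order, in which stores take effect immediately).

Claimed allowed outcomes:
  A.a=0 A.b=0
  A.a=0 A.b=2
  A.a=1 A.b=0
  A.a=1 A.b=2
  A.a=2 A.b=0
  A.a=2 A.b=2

outcome vector order: (A.a,A.b)
SC (5): 0/0, 0/2, 1/2, 2/0, 2/2
claimed∖SC = {1/0}

spurious: A.a=1 A.b=0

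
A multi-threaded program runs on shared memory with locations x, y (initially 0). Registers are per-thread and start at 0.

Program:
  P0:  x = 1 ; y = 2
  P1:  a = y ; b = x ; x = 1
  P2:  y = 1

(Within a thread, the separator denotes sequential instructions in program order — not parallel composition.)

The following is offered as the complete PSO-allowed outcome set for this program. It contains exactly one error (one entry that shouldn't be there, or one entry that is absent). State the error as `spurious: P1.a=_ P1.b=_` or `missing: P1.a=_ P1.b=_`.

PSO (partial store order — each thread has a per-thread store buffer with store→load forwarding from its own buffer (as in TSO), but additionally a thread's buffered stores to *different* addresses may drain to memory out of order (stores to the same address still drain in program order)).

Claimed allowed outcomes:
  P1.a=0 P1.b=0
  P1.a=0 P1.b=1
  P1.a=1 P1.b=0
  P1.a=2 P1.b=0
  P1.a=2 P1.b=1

outcome vector order: (P1.a,P1.b)
PSO: 6 outcomes — {00, 01, 10, 11, 20, 21}
PSO∖claimed = {11}

missing: P1.a=1 P1.b=1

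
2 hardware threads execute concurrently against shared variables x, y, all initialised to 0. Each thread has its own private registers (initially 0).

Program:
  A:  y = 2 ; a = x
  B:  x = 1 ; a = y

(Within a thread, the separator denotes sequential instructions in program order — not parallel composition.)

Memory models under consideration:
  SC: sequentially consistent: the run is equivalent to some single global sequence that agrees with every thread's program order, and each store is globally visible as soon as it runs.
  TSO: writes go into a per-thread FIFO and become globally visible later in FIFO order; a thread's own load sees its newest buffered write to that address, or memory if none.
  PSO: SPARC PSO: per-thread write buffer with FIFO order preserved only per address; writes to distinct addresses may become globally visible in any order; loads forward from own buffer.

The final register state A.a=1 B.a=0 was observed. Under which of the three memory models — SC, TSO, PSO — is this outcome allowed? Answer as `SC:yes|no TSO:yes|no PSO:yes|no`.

SC:yes TSO:yes PSO:yes

outcome vector order: (A.a,B.a)
SC (3): 0/2; 1/0; 1/2
TSO (4): 0/0; 0/2; 1/0; 1/2
PSO (4): 0/0; 0/2; 1/0; 1/2
target 1/0 ∈ {SC,TSO,PSO}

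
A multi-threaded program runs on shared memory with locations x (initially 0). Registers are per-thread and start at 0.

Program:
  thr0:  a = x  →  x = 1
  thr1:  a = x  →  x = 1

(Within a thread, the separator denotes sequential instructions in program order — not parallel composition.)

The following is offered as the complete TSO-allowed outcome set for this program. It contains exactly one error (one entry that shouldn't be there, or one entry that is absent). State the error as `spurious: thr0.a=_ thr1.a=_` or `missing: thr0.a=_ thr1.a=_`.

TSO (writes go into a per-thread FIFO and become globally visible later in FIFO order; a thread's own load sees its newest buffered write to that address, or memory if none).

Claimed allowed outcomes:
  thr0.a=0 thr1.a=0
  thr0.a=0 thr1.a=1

missing: thr0.a=1 thr1.a=0

outcome vector order: (thr0.a,thr1.a)
TSO (3): 00 01 10
TSO∖claimed = {10}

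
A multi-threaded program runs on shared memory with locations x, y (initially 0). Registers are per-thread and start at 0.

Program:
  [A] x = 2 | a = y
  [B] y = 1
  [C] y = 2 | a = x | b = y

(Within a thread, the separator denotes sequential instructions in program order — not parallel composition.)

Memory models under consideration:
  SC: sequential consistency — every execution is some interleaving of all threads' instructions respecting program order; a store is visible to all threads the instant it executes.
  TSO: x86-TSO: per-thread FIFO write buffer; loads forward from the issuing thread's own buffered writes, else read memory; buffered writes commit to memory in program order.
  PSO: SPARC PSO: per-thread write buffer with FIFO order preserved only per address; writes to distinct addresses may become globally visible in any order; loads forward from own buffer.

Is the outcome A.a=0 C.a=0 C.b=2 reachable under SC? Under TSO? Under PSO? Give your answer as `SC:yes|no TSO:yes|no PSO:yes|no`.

outcome vector order: (A.a,C.a,C.b)
SC: 10 outcomes — {<0 2 1>; <0 2 2>; <1 0 1>; <1 0 2>; <1 2 1>; <1 2 2>; <2 0 1>; <2 0 2>; <2 2 1>; <2 2 2>}
TSO: 12 outcomes — {<0 0 1>; <0 0 2>; <0 2 1>; <0 2 2>; <1 0 1>; <1 0 2>; <1 2 1>; <1 2 2>; <2 0 1>; <2 0 2>; <2 2 1>; <2 2 2>}
PSO: 12 outcomes — {<0 0 1>; <0 0 2>; <0 2 1>; <0 2 2>; <1 0 1>; <1 0 2>; <1 2 1>; <1 2 2>; <2 0 1>; <2 0 2>; <2 2 1>; <2 2 2>}
target <0 0 2> ∈ {TSO,PSO}

SC:no TSO:yes PSO:yes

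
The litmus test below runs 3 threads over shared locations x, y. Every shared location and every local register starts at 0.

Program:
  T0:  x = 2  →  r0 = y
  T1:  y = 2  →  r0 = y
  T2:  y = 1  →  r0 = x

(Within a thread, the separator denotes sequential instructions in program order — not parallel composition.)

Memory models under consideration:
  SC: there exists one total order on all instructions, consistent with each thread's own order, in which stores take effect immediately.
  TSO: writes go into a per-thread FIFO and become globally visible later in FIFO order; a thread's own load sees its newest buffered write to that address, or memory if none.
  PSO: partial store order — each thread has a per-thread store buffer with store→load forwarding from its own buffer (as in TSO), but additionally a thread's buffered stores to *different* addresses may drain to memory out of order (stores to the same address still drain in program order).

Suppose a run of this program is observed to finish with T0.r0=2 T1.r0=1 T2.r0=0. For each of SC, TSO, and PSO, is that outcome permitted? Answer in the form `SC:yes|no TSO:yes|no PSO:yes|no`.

SC:no TSO:yes PSO:yes

outcome vector order: (T0.r0,T1.r0,T2.r0)
[SC] allowed = {(0,1,2) (0,2,2) (1,1,0) (1,1,2) (1,2,0) (1,2,2) (2,1,2) (2,2,0) (2,2,2)}
[TSO] allowed = {(0,1,0) (0,1,2) (0,2,0) (0,2,2) (1,1,0) (1,1,2) (1,2,0) (1,2,2) (2,1,0) (2,1,2) (2,2,0) (2,2,2)}
[PSO] allowed = {(0,1,0) (0,1,2) (0,2,0) (0,2,2) (1,1,0) (1,1,2) (1,2,0) (1,2,2) (2,1,0) (2,1,2) (2,2,0) (2,2,2)}
target (2,1,0) ∈ {TSO,PSO}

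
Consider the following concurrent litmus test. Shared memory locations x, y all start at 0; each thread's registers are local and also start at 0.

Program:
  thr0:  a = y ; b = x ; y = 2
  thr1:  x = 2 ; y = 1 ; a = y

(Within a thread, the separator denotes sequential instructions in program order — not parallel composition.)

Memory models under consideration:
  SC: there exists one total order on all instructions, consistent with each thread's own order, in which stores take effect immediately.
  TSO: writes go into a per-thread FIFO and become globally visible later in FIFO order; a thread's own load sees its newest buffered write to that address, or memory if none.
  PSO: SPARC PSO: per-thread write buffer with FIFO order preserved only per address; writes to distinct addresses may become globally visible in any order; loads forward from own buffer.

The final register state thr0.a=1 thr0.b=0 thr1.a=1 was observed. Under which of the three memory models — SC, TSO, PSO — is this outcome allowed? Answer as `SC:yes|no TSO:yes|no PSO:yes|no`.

SC:no TSO:no PSO:yes

outcome vector order: (thr0.a,thr0.b,thr1.a)
SC (6): 0/0/1, 0/0/2, 0/2/1, 0/2/2, 1/2/1, 1/2/2
TSO (6): 0/0/1, 0/0/2, 0/2/1, 0/2/2, 1/2/1, 1/2/2
PSO (8): 0/0/1, 0/0/2, 0/2/1, 0/2/2, 1/0/1, 1/0/2, 1/2/1, 1/2/2
target 1/0/1 ∈ {PSO}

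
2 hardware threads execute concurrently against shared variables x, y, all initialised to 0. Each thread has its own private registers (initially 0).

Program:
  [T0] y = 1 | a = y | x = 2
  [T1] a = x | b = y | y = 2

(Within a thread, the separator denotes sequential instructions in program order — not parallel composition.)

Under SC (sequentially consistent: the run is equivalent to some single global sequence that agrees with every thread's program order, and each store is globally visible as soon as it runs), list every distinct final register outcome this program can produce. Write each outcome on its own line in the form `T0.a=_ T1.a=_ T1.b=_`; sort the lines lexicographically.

outcome vector order: (T0.a,T1.a,T1.b)
|SC outcomes| = 5

T0.a=1 T1.a=0 T1.b=0
T0.a=1 T1.a=0 T1.b=1
T0.a=1 T1.a=2 T1.b=1
T0.a=2 T1.a=0 T1.b=0
T0.a=2 T1.a=0 T1.b=1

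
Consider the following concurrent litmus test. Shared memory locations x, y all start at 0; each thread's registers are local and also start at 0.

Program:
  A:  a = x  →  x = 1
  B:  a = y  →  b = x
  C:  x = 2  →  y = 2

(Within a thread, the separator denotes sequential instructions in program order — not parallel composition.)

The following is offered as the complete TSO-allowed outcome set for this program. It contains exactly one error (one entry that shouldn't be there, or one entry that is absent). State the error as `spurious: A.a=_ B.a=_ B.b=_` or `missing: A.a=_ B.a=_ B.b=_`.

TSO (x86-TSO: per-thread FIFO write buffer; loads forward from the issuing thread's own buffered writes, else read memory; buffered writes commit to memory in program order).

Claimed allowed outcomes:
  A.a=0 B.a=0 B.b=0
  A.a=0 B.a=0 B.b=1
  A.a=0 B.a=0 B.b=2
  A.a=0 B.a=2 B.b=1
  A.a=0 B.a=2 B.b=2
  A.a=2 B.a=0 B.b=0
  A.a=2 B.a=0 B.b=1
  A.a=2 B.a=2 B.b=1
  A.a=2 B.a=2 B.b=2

missing: A.a=2 B.a=0 B.b=2

outcome vector order: (A.a,B.a,B.b)
TSO (10): <0 0 0>, <0 0 1>, <0 0 2>, <0 2 1>, <0 2 2>, <2 0 0>, <2 0 1>, <2 0 2>, <2 2 1>, <2 2 2>
TSO∖claimed = {<2 0 2>}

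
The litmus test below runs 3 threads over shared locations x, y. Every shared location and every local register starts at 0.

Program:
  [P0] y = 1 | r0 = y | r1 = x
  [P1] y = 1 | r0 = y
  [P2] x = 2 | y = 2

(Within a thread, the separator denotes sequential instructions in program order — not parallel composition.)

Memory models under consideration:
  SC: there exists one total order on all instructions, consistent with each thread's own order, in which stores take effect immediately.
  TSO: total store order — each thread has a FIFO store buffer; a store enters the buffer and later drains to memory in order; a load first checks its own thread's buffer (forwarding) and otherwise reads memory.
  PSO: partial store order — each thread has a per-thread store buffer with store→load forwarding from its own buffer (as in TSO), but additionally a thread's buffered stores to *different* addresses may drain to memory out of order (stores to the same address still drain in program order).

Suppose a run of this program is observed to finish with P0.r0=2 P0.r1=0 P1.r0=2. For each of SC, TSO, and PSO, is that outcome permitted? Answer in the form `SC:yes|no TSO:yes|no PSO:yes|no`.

SC:no TSO:no PSO:yes

outcome vector order: (P0.r0,P0.r1,P1.r0)
under SC → 1/0/1 1/0/2 1/2/1 1/2/2 2/2/1 2/2/2
under TSO → 1/0/1 1/0/2 1/2/1 1/2/2 2/2/1 2/2/2
under PSO → 1/0/1 1/0/2 1/2/1 1/2/2 2/0/1 2/0/2 2/2/1 2/2/2
target 2/0/2 ∈ {PSO}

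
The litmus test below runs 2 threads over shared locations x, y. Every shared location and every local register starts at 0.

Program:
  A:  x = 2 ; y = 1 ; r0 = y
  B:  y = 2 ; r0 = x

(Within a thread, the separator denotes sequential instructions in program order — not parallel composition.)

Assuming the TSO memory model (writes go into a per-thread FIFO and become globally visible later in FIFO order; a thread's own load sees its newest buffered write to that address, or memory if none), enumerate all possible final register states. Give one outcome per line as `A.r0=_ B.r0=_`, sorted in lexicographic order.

outcome vector order: (A.r0,B.r0)
|TSO outcomes| = 4

A.r0=1 B.r0=0
A.r0=1 B.r0=2
A.r0=2 B.r0=0
A.r0=2 B.r0=2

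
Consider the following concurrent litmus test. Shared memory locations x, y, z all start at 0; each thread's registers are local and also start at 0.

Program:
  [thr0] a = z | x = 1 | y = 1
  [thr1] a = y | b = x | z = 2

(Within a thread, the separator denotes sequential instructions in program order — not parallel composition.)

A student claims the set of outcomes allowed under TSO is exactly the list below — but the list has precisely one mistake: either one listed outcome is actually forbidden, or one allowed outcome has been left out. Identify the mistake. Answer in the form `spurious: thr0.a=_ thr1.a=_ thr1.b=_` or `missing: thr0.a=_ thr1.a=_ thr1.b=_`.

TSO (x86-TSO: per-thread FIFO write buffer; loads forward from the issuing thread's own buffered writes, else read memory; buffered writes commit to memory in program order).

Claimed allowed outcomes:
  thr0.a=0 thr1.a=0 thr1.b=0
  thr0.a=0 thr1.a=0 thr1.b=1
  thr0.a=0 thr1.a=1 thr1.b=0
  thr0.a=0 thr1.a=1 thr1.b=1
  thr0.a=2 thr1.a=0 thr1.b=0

spurious: thr0.a=0 thr1.a=1 thr1.b=0

outcome vector order: (thr0.a,thr1.a,thr1.b)
[TSO] allowed = {(0,0,0) (0,0,1) (0,1,1) (2,0,0)}
claimed∖TSO = {(0,1,0)}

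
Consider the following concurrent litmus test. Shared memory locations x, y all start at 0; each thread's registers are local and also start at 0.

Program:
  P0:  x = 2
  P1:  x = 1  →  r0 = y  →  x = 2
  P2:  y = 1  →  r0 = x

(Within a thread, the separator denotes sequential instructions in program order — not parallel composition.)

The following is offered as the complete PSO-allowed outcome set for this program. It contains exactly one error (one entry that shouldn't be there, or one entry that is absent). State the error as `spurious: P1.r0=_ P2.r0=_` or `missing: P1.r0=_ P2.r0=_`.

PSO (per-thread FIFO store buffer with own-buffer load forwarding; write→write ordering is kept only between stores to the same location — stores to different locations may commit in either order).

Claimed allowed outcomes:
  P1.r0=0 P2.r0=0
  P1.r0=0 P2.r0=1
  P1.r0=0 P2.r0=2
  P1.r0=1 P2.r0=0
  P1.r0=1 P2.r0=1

missing: P1.r0=1 P2.r0=2

outcome vector order: (P1.r0,P2.r0)
under PSO → (0,0) (0,1) (0,2) (1,0) (1,1) (1,2)
PSO∖claimed = {(1,2)}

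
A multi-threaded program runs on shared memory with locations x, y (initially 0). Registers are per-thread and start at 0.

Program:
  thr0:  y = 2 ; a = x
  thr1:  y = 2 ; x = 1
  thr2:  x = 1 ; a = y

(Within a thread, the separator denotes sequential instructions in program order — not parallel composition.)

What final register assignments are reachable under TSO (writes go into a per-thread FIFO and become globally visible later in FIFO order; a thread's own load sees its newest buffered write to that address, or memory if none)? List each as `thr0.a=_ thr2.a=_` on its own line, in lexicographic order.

outcome vector order: (thr0.a,thr2.a)
|TSO outcomes| = 4

thr0.a=0 thr2.a=0
thr0.a=0 thr2.a=2
thr0.a=1 thr2.a=0
thr0.a=1 thr2.a=2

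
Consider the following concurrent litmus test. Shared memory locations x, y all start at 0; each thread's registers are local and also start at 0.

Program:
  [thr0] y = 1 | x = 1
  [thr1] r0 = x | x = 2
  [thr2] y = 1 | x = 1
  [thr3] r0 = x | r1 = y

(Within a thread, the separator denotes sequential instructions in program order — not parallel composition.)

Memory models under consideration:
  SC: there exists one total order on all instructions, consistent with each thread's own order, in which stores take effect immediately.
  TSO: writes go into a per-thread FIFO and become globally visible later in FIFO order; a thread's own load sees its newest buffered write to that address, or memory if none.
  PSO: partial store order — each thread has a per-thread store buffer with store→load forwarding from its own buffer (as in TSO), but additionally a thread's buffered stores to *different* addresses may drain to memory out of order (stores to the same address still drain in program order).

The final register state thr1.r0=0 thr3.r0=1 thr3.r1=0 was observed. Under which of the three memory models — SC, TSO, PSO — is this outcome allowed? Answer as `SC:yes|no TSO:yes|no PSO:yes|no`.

SC:no TSO:no PSO:yes

outcome vector order: (thr1.r0,thr3.r0,thr3.r1)
SC: 9 outcomes — {000; 001; 011; 020; 021; 100; 101; 111; 121}
TSO: 9 outcomes — {000; 001; 011; 020; 021; 100; 101; 111; 121}
PSO: 12 outcomes — {000; 001; 010; 011; 020; 021; 100; 101; 110; 111; 120; 121}
target 010 ∈ {PSO}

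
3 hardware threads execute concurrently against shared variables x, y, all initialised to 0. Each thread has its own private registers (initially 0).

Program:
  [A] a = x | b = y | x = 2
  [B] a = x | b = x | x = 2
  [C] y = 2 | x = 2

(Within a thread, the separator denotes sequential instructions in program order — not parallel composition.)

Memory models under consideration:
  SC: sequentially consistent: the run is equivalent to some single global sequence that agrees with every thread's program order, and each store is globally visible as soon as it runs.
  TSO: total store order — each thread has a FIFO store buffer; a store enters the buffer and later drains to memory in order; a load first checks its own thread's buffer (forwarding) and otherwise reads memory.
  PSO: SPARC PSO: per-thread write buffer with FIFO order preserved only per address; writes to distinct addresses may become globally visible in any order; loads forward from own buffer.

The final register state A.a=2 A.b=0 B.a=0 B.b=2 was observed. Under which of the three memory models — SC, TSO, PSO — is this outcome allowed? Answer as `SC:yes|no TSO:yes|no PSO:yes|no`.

SC:no TSO:no PSO:yes

outcome vector order: (A.a,A.b,B.a,B.b)
[SC] allowed = {0000 0002 0022 0200 0202 0222 2000 2200 2202 2222}
[TSO] allowed = {0000 0002 0022 0200 0202 0222 2000 2200 2202 2222}
[PSO] allowed = {0000 0002 0022 0200 0202 0222 2000 2002 2022 2200 2202 2222}
target 2002 ∈ {PSO}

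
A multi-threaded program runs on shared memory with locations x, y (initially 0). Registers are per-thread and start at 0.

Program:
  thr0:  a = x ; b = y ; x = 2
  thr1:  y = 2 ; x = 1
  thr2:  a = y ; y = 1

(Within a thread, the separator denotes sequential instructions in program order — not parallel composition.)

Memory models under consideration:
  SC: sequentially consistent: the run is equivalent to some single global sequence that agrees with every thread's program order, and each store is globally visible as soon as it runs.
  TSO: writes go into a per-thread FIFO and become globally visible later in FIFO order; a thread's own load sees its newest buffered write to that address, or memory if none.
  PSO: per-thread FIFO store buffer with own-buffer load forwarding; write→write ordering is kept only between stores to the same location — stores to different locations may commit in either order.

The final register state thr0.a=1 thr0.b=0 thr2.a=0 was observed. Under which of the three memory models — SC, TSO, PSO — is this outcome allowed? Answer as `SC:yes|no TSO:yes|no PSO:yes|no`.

SC:no TSO:no PSO:yes

outcome vector order: (thr0.a,thr0.b,thr2.a)
SC (10): <0 0 0>, <0 0 2>, <0 1 0>, <0 1 2>, <0 2 0>, <0 2 2>, <1 1 0>, <1 1 2>, <1 2 0>, <1 2 2>
TSO (10): <0 0 0>, <0 0 2>, <0 1 0>, <0 1 2>, <0 2 0>, <0 2 2>, <1 1 0>, <1 1 2>, <1 2 0>, <1 2 2>
PSO (12): <0 0 0>, <0 0 2>, <0 1 0>, <0 1 2>, <0 2 0>, <0 2 2>, <1 0 0>, <1 0 2>, <1 1 0>, <1 1 2>, <1 2 0>, <1 2 2>
target <1 0 0> ∈ {PSO}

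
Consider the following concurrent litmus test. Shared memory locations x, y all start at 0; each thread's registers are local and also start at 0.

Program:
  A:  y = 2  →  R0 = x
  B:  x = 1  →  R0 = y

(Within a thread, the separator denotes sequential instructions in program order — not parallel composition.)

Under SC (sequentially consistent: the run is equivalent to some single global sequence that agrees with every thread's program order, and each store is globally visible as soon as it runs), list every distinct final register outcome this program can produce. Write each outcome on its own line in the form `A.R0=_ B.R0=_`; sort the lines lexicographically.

outcome vector order: (A.R0,B.R0)
|SC outcomes| = 3

A.R0=0 B.R0=2
A.R0=1 B.R0=0
A.R0=1 B.R0=2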